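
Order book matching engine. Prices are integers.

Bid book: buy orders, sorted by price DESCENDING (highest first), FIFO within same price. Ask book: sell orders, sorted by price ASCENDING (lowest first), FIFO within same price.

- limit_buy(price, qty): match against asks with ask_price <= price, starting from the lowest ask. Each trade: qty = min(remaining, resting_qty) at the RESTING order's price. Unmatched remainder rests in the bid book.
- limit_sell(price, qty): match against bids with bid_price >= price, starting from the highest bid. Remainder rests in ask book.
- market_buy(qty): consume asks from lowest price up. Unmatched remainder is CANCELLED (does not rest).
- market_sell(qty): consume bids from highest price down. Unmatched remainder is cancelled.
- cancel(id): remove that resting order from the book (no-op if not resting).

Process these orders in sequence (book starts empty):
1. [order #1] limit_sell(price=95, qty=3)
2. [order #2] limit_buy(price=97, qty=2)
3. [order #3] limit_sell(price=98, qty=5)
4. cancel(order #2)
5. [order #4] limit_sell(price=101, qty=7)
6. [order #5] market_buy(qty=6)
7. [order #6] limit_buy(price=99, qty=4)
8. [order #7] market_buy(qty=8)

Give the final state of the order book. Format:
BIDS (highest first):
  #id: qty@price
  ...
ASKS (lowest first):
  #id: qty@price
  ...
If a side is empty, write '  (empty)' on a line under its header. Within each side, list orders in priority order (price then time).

After op 1 [order #1] limit_sell(price=95, qty=3): fills=none; bids=[-] asks=[#1:3@95]
After op 2 [order #2] limit_buy(price=97, qty=2): fills=#2x#1:2@95; bids=[-] asks=[#1:1@95]
After op 3 [order #3] limit_sell(price=98, qty=5): fills=none; bids=[-] asks=[#1:1@95 #3:5@98]
After op 4 cancel(order #2): fills=none; bids=[-] asks=[#1:1@95 #3:5@98]
After op 5 [order #4] limit_sell(price=101, qty=7): fills=none; bids=[-] asks=[#1:1@95 #3:5@98 #4:7@101]
After op 6 [order #5] market_buy(qty=6): fills=#5x#1:1@95 #5x#3:5@98; bids=[-] asks=[#4:7@101]
After op 7 [order #6] limit_buy(price=99, qty=4): fills=none; bids=[#6:4@99] asks=[#4:7@101]
After op 8 [order #7] market_buy(qty=8): fills=#7x#4:7@101; bids=[#6:4@99] asks=[-]

Answer: BIDS (highest first):
  #6: 4@99
ASKS (lowest first):
  (empty)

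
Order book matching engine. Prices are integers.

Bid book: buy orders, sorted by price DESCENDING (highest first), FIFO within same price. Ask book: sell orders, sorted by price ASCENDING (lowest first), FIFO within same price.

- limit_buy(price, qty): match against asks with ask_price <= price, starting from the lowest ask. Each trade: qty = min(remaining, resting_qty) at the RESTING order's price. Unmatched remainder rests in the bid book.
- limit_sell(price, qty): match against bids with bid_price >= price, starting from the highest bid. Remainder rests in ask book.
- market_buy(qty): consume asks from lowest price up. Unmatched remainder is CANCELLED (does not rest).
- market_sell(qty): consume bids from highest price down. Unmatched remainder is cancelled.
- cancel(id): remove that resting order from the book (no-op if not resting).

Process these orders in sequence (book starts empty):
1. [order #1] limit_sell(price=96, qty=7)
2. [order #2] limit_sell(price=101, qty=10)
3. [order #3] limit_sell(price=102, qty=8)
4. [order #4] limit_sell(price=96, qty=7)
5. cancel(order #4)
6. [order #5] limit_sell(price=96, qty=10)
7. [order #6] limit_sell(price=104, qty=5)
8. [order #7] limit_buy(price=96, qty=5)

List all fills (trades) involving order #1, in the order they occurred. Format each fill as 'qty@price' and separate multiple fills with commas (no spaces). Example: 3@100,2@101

After op 1 [order #1] limit_sell(price=96, qty=7): fills=none; bids=[-] asks=[#1:7@96]
After op 2 [order #2] limit_sell(price=101, qty=10): fills=none; bids=[-] asks=[#1:7@96 #2:10@101]
After op 3 [order #3] limit_sell(price=102, qty=8): fills=none; bids=[-] asks=[#1:7@96 #2:10@101 #3:8@102]
After op 4 [order #4] limit_sell(price=96, qty=7): fills=none; bids=[-] asks=[#1:7@96 #4:7@96 #2:10@101 #3:8@102]
After op 5 cancel(order #4): fills=none; bids=[-] asks=[#1:7@96 #2:10@101 #3:8@102]
After op 6 [order #5] limit_sell(price=96, qty=10): fills=none; bids=[-] asks=[#1:7@96 #5:10@96 #2:10@101 #3:8@102]
After op 7 [order #6] limit_sell(price=104, qty=5): fills=none; bids=[-] asks=[#1:7@96 #5:10@96 #2:10@101 #3:8@102 #6:5@104]
After op 8 [order #7] limit_buy(price=96, qty=5): fills=#7x#1:5@96; bids=[-] asks=[#1:2@96 #5:10@96 #2:10@101 #3:8@102 #6:5@104]

Answer: 5@96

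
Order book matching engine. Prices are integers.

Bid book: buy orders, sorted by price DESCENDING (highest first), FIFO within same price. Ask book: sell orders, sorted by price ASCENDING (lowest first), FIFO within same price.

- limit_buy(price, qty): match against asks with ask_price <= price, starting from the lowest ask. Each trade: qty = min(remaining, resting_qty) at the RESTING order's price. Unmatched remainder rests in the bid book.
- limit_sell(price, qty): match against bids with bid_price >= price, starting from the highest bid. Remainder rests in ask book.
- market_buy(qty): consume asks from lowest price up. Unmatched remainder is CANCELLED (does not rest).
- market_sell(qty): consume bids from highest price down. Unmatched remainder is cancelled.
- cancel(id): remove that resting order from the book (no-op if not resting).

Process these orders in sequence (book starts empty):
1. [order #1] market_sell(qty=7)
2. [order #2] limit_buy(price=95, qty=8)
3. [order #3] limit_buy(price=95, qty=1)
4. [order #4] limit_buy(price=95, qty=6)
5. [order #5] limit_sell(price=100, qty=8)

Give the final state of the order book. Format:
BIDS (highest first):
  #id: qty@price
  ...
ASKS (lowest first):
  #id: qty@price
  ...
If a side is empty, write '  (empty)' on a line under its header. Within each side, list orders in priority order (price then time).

Answer: BIDS (highest first):
  #2: 8@95
  #3: 1@95
  #4: 6@95
ASKS (lowest first):
  #5: 8@100

Derivation:
After op 1 [order #1] market_sell(qty=7): fills=none; bids=[-] asks=[-]
After op 2 [order #2] limit_buy(price=95, qty=8): fills=none; bids=[#2:8@95] asks=[-]
After op 3 [order #3] limit_buy(price=95, qty=1): fills=none; bids=[#2:8@95 #3:1@95] asks=[-]
After op 4 [order #4] limit_buy(price=95, qty=6): fills=none; bids=[#2:8@95 #3:1@95 #4:6@95] asks=[-]
After op 5 [order #5] limit_sell(price=100, qty=8): fills=none; bids=[#2:8@95 #3:1@95 #4:6@95] asks=[#5:8@100]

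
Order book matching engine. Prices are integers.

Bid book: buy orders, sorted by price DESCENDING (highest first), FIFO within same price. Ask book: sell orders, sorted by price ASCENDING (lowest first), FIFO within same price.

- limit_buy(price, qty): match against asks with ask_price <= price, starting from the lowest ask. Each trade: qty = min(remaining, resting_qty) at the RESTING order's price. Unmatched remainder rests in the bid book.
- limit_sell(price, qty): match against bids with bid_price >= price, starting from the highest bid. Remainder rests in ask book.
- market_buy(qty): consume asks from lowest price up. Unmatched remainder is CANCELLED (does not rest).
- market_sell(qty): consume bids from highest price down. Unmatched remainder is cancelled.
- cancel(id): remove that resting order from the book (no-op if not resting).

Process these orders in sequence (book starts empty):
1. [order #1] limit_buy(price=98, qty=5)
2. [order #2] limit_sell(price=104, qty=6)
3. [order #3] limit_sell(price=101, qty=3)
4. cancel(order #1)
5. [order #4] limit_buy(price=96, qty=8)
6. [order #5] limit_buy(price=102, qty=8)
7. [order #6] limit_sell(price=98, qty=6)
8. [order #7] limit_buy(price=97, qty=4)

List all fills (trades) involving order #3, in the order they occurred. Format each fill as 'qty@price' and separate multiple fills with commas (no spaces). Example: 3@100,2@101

After op 1 [order #1] limit_buy(price=98, qty=5): fills=none; bids=[#1:5@98] asks=[-]
After op 2 [order #2] limit_sell(price=104, qty=6): fills=none; bids=[#1:5@98] asks=[#2:6@104]
After op 3 [order #3] limit_sell(price=101, qty=3): fills=none; bids=[#1:5@98] asks=[#3:3@101 #2:6@104]
After op 4 cancel(order #1): fills=none; bids=[-] asks=[#3:3@101 #2:6@104]
After op 5 [order #4] limit_buy(price=96, qty=8): fills=none; bids=[#4:8@96] asks=[#3:3@101 #2:6@104]
After op 6 [order #5] limit_buy(price=102, qty=8): fills=#5x#3:3@101; bids=[#5:5@102 #4:8@96] asks=[#2:6@104]
After op 7 [order #6] limit_sell(price=98, qty=6): fills=#5x#6:5@102; bids=[#4:8@96] asks=[#6:1@98 #2:6@104]
After op 8 [order #7] limit_buy(price=97, qty=4): fills=none; bids=[#7:4@97 #4:8@96] asks=[#6:1@98 #2:6@104]

Answer: 3@101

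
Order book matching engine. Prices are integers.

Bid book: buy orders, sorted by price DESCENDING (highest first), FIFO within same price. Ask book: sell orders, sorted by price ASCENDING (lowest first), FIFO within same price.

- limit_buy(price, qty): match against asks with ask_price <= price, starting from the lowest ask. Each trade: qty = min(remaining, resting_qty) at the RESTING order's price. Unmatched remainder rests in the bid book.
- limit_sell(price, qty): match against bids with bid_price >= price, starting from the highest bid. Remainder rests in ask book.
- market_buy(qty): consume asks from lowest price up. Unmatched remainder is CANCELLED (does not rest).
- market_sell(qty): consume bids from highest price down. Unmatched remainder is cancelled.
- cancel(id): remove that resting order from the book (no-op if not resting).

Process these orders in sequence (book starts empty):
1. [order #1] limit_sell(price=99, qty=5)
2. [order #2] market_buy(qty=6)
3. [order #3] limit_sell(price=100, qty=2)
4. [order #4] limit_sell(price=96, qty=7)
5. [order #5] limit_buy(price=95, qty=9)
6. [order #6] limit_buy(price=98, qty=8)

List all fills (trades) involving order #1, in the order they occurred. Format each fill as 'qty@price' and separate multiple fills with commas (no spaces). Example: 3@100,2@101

Answer: 5@99

Derivation:
After op 1 [order #1] limit_sell(price=99, qty=5): fills=none; bids=[-] asks=[#1:5@99]
After op 2 [order #2] market_buy(qty=6): fills=#2x#1:5@99; bids=[-] asks=[-]
After op 3 [order #3] limit_sell(price=100, qty=2): fills=none; bids=[-] asks=[#3:2@100]
After op 4 [order #4] limit_sell(price=96, qty=7): fills=none; bids=[-] asks=[#4:7@96 #3:2@100]
After op 5 [order #5] limit_buy(price=95, qty=9): fills=none; bids=[#5:9@95] asks=[#4:7@96 #3:2@100]
After op 6 [order #6] limit_buy(price=98, qty=8): fills=#6x#4:7@96; bids=[#6:1@98 #5:9@95] asks=[#3:2@100]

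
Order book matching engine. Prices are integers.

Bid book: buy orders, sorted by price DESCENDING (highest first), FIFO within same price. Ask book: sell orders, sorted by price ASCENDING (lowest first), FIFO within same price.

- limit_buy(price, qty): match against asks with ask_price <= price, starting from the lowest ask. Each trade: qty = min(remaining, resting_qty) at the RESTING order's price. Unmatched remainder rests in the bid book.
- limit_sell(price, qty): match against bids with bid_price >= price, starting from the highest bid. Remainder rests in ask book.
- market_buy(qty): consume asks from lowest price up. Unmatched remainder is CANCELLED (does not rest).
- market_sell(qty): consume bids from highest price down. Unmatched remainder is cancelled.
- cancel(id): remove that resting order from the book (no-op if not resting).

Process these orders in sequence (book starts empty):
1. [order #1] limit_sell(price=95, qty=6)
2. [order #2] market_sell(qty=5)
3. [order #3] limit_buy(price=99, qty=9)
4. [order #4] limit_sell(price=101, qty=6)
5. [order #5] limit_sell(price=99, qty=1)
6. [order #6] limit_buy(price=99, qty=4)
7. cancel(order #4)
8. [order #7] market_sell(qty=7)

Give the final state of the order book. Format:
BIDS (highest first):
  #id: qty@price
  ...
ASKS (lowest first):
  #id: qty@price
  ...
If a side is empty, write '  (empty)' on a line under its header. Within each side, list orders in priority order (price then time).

Answer: BIDS (highest first):
  (empty)
ASKS (lowest first):
  (empty)

Derivation:
After op 1 [order #1] limit_sell(price=95, qty=6): fills=none; bids=[-] asks=[#1:6@95]
After op 2 [order #2] market_sell(qty=5): fills=none; bids=[-] asks=[#1:6@95]
After op 3 [order #3] limit_buy(price=99, qty=9): fills=#3x#1:6@95; bids=[#3:3@99] asks=[-]
After op 4 [order #4] limit_sell(price=101, qty=6): fills=none; bids=[#3:3@99] asks=[#4:6@101]
After op 5 [order #5] limit_sell(price=99, qty=1): fills=#3x#5:1@99; bids=[#3:2@99] asks=[#4:6@101]
After op 6 [order #6] limit_buy(price=99, qty=4): fills=none; bids=[#3:2@99 #6:4@99] asks=[#4:6@101]
After op 7 cancel(order #4): fills=none; bids=[#3:2@99 #6:4@99] asks=[-]
After op 8 [order #7] market_sell(qty=7): fills=#3x#7:2@99 #6x#7:4@99; bids=[-] asks=[-]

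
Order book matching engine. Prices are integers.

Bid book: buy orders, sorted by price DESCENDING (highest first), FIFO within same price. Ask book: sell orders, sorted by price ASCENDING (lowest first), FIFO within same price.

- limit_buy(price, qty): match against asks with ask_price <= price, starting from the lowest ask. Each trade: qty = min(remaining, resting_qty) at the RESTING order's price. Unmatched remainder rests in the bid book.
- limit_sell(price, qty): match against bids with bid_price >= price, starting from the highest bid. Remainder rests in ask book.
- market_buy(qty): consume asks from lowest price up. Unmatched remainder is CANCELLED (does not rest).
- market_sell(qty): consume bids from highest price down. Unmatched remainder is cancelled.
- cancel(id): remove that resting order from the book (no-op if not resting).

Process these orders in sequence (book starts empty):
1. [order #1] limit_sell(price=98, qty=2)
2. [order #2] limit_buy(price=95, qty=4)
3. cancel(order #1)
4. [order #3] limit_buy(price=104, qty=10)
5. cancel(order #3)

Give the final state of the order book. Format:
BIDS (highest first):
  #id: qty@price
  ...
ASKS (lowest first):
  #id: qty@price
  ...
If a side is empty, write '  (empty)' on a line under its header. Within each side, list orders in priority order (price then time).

After op 1 [order #1] limit_sell(price=98, qty=2): fills=none; bids=[-] asks=[#1:2@98]
After op 2 [order #2] limit_buy(price=95, qty=4): fills=none; bids=[#2:4@95] asks=[#1:2@98]
After op 3 cancel(order #1): fills=none; bids=[#2:4@95] asks=[-]
After op 4 [order #3] limit_buy(price=104, qty=10): fills=none; bids=[#3:10@104 #2:4@95] asks=[-]
After op 5 cancel(order #3): fills=none; bids=[#2:4@95] asks=[-]

Answer: BIDS (highest first):
  #2: 4@95
ASKS (lowest first):
  (empty)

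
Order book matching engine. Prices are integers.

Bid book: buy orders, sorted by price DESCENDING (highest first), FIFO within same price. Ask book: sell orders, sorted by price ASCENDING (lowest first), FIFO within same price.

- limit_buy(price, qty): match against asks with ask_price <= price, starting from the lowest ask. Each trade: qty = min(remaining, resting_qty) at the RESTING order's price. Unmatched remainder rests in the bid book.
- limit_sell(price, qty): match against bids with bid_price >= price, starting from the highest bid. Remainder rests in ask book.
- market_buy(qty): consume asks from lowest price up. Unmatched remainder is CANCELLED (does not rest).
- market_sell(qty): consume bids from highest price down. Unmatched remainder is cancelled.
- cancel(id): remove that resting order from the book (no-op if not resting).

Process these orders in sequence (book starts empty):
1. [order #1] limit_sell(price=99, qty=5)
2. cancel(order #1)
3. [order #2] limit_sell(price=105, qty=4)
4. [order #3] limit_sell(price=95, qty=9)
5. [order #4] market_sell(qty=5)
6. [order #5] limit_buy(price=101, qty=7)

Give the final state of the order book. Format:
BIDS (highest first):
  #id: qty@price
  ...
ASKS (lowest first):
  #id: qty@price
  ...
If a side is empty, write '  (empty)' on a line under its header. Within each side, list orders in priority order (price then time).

After op 1 [order #1] limit_sell(price=99, qty=5): fills=none; bids=[-] asks=[#1:5@99]
After op 2 cancel(order #1): fills=none; bids=[-] asks=[-]
After op 3 [order #2] limit_sell(price=105, qty=4): fills=none; bids=[-] asks=[#2:4@105]
After op 4 [order #3] limit_sell(price=95, qty=9): fills=none; bids=[-] asks=[#3:9@95 #2:4@105]
After op 5 [order #4] market_sell(qty=5): fills=none; bids=[-] asks=[#3:9@95 #2:4@105]
After op 6 [order #5] limit_buy(price=101, qty=7): fills=#5x#3:7@95; bids=[-] asks=[#3:2@95 #2:4@105]

Answer: BIDS (highest first):
  (empty)
ASKS (lowest first):
  #3: 2@95
  #2: 4@105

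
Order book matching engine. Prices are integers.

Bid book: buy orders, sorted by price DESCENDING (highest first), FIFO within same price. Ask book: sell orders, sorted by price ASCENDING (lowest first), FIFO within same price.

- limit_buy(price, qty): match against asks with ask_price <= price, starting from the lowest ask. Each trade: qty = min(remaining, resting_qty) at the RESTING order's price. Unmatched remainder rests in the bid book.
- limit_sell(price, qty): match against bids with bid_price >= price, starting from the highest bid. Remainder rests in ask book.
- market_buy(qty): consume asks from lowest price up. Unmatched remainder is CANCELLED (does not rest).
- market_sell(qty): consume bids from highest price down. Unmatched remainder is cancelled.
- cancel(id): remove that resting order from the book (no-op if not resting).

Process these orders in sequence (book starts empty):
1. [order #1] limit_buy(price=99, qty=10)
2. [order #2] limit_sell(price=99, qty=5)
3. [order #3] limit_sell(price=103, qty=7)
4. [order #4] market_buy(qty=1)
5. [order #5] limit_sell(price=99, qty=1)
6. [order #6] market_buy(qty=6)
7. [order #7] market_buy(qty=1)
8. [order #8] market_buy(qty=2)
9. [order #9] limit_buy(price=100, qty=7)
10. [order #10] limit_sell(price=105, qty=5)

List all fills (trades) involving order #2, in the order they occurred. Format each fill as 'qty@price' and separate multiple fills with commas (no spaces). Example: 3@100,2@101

Answer: 5@99

Derivation:
After op 1 [order #1] limit_buy(price=99, qty=10): fills=none; bids=[#1:10@99] asks=[-]
After op 2 [order #2] limit_sell(price=99, qty=5): fills=#1x#2:5@99; bids=[#1:5@99] asks=[-]
After op 3 [order #3] limit_sell(price=103, qty=7): fills=none; bids=[#1:5@99] asks=[#3:7@103]
After op 4 [order #4] market_buy(qty=1): fills=#4x#3:1@103; bids=[#1:5@99] asks=[#3:6@103]
After op 5 [order #5] limit_sell(price=99, qty=1): fills=#1x#5:1@99; bids=[#1:4@99] asks=[#3:6@103]
After op 6 [order #6] market_buy(qty=6): fills=#6x#3:6@103; bids=[#1:4@99] asks=[-]
After op 7 [order #7] market_buy(qty=1): fills=none; bids=[#1:4@99] asks=[-]
After op 8 [order #8] market_buy(qty=2): fills=none; bids=[#1:4@99] asks=[-]
After op 9 [order #9] limit_buy(price=100, qty=7): fills=none; bids=[#9:7@100 #1:4@99] asks=[-]
After op 10 [order #10] limit_sell(price=105, qty=5): fills=none; bids=[#9:7@100 #1:4@99] asks=[#10:5@105]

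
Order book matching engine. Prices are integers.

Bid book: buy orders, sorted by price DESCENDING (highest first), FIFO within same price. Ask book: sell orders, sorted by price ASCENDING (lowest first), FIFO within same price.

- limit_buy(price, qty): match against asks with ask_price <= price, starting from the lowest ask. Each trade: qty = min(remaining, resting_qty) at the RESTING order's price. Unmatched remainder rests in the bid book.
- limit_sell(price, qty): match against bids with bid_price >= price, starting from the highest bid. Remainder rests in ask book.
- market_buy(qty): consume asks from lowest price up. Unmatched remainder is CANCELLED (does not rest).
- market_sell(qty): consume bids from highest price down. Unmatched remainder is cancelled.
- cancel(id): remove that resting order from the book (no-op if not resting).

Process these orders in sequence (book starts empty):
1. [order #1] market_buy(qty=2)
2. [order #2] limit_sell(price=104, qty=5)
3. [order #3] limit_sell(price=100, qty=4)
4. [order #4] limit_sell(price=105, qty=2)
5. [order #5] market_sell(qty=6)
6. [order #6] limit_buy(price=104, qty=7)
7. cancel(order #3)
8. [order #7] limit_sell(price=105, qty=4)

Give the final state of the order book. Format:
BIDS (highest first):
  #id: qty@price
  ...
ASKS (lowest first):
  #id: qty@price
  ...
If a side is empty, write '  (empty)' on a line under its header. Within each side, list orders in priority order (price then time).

After op 1 [order #1] market_buy(qty=2): fills=none; bids=[-] asks=[-]
After op 2 [order #2] limit_sell(price=104, qty=5): fills=none; bids=[-] asks=[#2:5@104]
After op 3 [order #3] limit_sell(price=100, qty=4): fills=none; bids=[-] asks=[#3:4@100 #2:5@104]
After op 4 [order #4] limit_sell(price=105, qty=2): fills=none; bids=[-] asks=[#3:4@100 #2:5@104 #4:2@105]
After op 5 [order #5] market_sell(qty=6): fills=none; bids=[-] asks=[#3:4@100 #2:5@104 #4:2@105]
After op 6 [order #6] limit_buy(price=104, qty=7): fills=#6x#3:4@100 #6x#2:3@104; bids=[-] asks=[#2:2@104 #4:2@105]
After op 7 cancel(order #3): fills=none; bids=[-] asks=[#2:2@104 #4:2@105]
After op 8 [order #7] limit_sell(price=105, qty=4): fills=none; bids=[-] asks=[#2:2@104 #4:2@105 #7:4@105]

Answer: BIDS (highest first):
  (empty)
ASKS (lowest first):
  #2: 2@104
  #4: 2@105
  #7: 4@105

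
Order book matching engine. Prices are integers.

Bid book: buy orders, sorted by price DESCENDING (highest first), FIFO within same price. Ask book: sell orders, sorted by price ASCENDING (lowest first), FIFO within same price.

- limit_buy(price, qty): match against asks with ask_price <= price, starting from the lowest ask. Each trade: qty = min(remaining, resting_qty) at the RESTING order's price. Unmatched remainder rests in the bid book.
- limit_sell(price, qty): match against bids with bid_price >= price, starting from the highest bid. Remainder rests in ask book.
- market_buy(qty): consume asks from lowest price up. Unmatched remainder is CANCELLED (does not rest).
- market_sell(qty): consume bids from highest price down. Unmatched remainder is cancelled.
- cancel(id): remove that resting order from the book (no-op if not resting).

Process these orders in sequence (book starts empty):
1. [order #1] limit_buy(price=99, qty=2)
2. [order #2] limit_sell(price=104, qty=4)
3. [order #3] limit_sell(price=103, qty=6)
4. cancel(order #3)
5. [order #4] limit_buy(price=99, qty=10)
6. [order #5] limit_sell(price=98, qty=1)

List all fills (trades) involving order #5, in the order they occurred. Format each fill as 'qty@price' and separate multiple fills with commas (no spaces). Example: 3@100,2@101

After op 1 [order #1] limit_buy(price=99, qty=2): fills=none; bids=[#1:2@99] asks=[-]
After op 2 [order #2] limit_sell(price=104, qty=4): fills=none; bids=[#1:2@99] asks=[#2:4@104]
After op 3 [order #3] limit_sell(price=103, qty=6): fills=none; bids=[#1:2@99] asks=[#3:6@103 #2:4@104]
After op 4 cancel(order #3): fills=none; bids=[#1:2@99] asks=[#2:4@104]
After op 5 [order #4] limit_buy(price=99, qty=10): fills=none; bids=[#1:2@99 #4:10@99] asks=[#2:4@104]
After op 6 [order #5] limit_sell(price=98, qty=1): fills=#1x#5:1@99; bids=[#1:1@99 #4:10@99] asks=[#2:4@104]

Answer: 1@99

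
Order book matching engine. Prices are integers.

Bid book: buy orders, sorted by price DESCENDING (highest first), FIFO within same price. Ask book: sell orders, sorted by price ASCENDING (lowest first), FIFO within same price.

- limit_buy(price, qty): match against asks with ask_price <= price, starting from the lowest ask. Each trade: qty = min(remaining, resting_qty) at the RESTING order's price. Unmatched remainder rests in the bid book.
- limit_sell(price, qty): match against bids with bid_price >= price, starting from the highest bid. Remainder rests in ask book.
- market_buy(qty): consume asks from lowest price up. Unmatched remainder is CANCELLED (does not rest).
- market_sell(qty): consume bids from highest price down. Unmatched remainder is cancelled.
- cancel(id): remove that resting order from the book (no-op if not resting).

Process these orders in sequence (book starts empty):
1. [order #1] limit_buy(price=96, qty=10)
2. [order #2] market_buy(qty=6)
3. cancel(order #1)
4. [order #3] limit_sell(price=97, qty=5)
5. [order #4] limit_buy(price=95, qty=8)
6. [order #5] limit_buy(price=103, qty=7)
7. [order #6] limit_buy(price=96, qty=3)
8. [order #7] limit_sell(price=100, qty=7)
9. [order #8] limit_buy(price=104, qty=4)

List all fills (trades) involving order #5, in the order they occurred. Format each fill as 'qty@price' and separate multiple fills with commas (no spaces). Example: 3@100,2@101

Answer: 5@97,2@103

Derivation:
After op 1 [order #1] limit_buy(price=96, qty=10): fills=none; bids=[#1:10@96] asks=[-]
After op 2 [order #2] market_buy(qty=6): fills=none; bids=[#1:10@96] asks=[-]
After op 3 cancel(order #1): fills=none; bids=[-] asks=[-]
After op 4 [order #3] limit_sell(price=97, qty=5): fills=none; bids=[-] asks=[#3:5@97]
After op 5 [order #4] limit_buy(price=95, qty=8): fills=none; bids=[#4:8@95] asks=[#3:5@97]
After op 6 [order #5] limit_buy(price=103, qty=7): fills=#5x#3:5@97; bids=[#5:2@103 #4:8@95] asks=[-]
After op 7 [order #6] limit_buy(price=96, qty=3): fills=none; bids=[#5:2@103 #6:3@96 #4:8@95] asks=[-]
After op 8 [order #7] limit_sell(price=100, qty=7): fills=#5x#7:2@103; bids=[#6:3@96 #4:8@95] asks=[#7:5@100]
After op 9 [order #8] limit_buy(price=104, qty=4): fills=#8x#7:4@100; bids=[#6:3@96 #4:8@95] asks=[#7:1@100]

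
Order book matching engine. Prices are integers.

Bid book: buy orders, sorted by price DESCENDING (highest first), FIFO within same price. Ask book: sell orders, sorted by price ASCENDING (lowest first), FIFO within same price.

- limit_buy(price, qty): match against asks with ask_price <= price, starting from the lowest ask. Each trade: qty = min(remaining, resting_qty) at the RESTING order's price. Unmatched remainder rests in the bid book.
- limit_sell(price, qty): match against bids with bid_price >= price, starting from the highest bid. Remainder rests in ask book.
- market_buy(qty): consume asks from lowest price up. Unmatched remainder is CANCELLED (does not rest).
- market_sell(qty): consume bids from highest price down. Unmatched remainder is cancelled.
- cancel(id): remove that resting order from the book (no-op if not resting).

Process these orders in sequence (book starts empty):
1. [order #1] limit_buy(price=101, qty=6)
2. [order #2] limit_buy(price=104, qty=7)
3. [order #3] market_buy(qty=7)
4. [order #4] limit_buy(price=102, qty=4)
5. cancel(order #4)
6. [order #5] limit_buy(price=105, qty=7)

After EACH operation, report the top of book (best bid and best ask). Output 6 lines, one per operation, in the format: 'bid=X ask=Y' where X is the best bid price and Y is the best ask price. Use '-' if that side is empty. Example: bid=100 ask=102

After op 1 [order #1] limit_buy(price=101, qty=6): fills=none; bids=[#1:6@101] asks=[-]
After op 2 [order #2] limit_buy(price=104, qty=7): fills=none; bids=[#2:7@104 #1:6@101] asks=[-]
After op 3 [order #3] market_buy(qty=7): fills=none; bids=[#2:7@104 #1:6@101] asks=[-]
After op 4 [order #4] limit_buy(price=102, qty=4): fills=none; bids=[#2:7@104 #4:4@102 #1:6@101] asks=[-]
After op 5 cancel(order #4): fills=none; bids=[#2:7@104 #1:6@101] asks=[-]
After op 6 [order #5] limit_buy(price=105, qty=7): fills=none; bids=[#5:7@105 #2:7@104 #1:6@101] asks=[-]

Answer: bid=101 ask=-
bid=104 ask=-
bid=104 ask=-
bid=104 ask=-
bid=104 ask=-
bid=105 ask=-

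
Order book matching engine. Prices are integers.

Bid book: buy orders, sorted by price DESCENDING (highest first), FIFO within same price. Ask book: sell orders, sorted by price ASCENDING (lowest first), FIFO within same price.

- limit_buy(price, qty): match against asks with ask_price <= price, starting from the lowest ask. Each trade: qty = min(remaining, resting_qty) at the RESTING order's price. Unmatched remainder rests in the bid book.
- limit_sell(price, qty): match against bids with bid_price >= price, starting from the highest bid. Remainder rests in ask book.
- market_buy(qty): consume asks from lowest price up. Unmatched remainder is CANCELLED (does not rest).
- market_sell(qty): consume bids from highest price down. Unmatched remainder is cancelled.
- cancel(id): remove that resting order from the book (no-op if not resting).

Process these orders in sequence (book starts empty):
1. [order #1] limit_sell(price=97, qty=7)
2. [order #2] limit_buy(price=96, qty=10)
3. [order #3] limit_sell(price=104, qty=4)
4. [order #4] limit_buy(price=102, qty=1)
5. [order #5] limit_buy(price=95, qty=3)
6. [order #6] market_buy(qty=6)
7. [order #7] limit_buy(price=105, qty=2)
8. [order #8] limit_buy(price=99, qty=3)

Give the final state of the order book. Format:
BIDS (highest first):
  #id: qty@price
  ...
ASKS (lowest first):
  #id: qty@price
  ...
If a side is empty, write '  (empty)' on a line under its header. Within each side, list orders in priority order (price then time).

After op 1 [order #1] limit_sell(price=97, qty=7): fills=none; bids=[-] asks=[#1:7@97]
After op 2 [order #2] limit_buy(price=96, qty=10): fills=none; bids=[#2:10@96] asks=[#1:7@97]
After op 3 [order #3] limit_sell(price=104, qty=4): fills=none; bids=[#2:10@96] asks=[#1:7@97 #3:4@104]
After op 4 [order #4] limit_buy(price=102, qty=1): fills=#4x#1:1@97; bids=[#2:10@96] asks=[#1:6@97 #3:4@104]
After op 5 [order #5] limit_buy(price=95, qty=3): fills=none; bids=[#2:10@96 #5:3@95] asks=[#1:6@97 #3:4@104]
After op 6 [order #6] market_buy(qty=6): fills=#6x#1:6@97; bids=[#2:10@96 #5:3@95] asks=[#3:4@104]
After op 7 [order #7] limit_buy(price=105, qty=2): fills=#7x#3:2@104; bids=[#2:10@96 #5:3@95] asks=[#3:2@104]
After op 8 [order #8] limit_buy(price=99, qty=3): fills=none; bids=[#8:3@99 #2:10@96 #5:3@95] asks=[#3:2@104]

Answer: BIDS (highest first):
  #8: 3@99
  #2: 10@96
  #5: 3@95
ASKS (lowest first):
  #3: 2@104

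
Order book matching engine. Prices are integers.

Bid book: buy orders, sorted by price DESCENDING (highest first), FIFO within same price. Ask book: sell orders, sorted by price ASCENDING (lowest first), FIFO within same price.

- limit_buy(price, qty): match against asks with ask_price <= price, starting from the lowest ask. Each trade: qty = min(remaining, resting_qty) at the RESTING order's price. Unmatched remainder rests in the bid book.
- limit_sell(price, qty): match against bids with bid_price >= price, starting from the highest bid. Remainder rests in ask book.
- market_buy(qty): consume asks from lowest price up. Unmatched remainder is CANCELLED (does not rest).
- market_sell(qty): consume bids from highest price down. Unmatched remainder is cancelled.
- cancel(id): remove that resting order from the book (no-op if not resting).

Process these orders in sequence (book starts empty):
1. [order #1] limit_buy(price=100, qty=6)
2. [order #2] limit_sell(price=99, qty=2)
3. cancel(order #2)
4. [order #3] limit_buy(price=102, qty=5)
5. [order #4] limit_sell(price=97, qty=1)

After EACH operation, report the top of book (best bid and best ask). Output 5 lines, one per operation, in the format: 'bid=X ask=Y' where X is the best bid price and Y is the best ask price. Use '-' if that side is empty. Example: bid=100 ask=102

After op 1 [order #1] limit_buy(price=100, qty=6): fills=none; bids=[#1:6@100] asks=[-]
After op 2 [order #2] limit_sell(price=99, qty=2): fills=#1x#2:2@100; bids=[#1:4@100] asks=[-]
After op 3 cancel(order #2): fills=none; bids=[#1:4@100] asks=[-]
After op 4 [order #3] limit_buy(price=102, qty=5): fills=none; bids=[#3:5@102 #1:4@100] asks=[-]
After op 5 [order #4] limit_sell(price=97, qty=1): fills=#3x#4:1@102; bids=[#3:4@102 #1:4@100] asks=[-]

Answer: bid=100 ask=-
bid=100 ask=-
bid=100 ask=-
bid=102 ask=-
bid=102 ask=-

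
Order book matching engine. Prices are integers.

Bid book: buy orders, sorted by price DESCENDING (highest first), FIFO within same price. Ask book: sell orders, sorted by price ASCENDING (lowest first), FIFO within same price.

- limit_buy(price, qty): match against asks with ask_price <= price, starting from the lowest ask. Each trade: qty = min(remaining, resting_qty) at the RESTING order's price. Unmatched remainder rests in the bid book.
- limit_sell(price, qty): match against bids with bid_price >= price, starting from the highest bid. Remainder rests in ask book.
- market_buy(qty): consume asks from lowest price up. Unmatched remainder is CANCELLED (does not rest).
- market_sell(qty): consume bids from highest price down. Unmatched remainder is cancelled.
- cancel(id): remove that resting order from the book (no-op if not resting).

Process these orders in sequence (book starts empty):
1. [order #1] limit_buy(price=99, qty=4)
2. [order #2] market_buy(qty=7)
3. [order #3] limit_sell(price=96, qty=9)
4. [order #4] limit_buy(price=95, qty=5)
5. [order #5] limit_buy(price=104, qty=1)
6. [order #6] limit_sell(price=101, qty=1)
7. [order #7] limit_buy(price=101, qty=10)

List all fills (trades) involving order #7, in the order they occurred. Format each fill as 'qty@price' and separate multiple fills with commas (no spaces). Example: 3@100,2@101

After op 1 [order #1] limit_buy(price=99, qty=4): fills=none; bids=[#1:4@99] asks=[-]
After op 2 [order #2] market_buy(qty=7): fills=none; bids=[#1:4@99] asks=[-]
After op 3 [order #3] limit_sell(price=96, qty=9): fills=#1x#3:4@99; bids=[-] asks=[#3:5@96]
After op 4 [order #4] limit_buy(price=95, qty=5): fills=none; bids=[#4:5@95] asks=[#3:5@96]
After op 5 [order #5] limit_buy(price=104, qty=1): fills=#5x#3:1@96; bids=[#4:5@95] asks=[#3:4@96]
After op 6 [order #6] limit_sell(price=101, qty=1): fills=none; bids=[#4:5@95] asks=[#3:4@96 #6:1@101]
After op 7 [order #7] limit_buy(price=101, qty=10): fills=#7x#3:4@96 #7x#6:1@101; bids=[#7:5@101 #4:5@95] asks=[-]

Answer: 4@96,1@101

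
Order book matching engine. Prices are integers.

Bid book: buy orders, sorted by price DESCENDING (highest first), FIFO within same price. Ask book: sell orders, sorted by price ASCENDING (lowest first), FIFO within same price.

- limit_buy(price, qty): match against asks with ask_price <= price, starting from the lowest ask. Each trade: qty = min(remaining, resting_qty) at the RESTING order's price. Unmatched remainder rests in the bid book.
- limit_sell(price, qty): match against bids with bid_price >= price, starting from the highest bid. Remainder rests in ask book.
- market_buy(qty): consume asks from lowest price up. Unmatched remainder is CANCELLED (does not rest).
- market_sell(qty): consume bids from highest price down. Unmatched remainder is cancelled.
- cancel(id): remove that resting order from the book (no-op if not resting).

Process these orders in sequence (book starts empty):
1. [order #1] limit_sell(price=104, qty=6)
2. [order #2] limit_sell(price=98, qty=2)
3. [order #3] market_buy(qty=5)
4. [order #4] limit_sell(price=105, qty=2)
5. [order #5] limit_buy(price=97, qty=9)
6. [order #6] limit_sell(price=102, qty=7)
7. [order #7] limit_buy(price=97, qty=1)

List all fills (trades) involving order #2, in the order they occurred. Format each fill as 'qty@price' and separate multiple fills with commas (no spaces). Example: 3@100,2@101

After op 1 [order #1] limit_sell(price=104, qty=6): fills=none; bids=[-] asks=[#1:6@104]
After op 2 [order #2] limit_sell(price=98, qty=2): fills=none; bids=[-] asks=[#2:2@98 #1:6@104]
After op 3 [order #3] market_buy(qty=5): fills=#3x#2:2@98 #3x#1:3@104; bids=[-] asks=[#1:3@104]
After op 4 [order #4] limit_sell(price=105, qty=2): fills=none; bids=[-] asks=[#1:3@104 #4:2@105]
After op 5 [order #5] limit_buy(price=97, qty=9): fills=none; bids=[#5:9@97] asks=[#1:3@104 #4:2@105]
After op 6 [order #6] limit_sell(price=102, qty=7): fills=none; bids=[#5:9@97] asks=[#6:7@102 #1:3@104 #4:2@105]
After op 7 [order #7] limit_buy(price=97, qty=1): fills=none; bids=[#5:9@97 #7:1@97] asks=[#6:7@102 #1:3@104 #4:2@105]

Answer: 2@98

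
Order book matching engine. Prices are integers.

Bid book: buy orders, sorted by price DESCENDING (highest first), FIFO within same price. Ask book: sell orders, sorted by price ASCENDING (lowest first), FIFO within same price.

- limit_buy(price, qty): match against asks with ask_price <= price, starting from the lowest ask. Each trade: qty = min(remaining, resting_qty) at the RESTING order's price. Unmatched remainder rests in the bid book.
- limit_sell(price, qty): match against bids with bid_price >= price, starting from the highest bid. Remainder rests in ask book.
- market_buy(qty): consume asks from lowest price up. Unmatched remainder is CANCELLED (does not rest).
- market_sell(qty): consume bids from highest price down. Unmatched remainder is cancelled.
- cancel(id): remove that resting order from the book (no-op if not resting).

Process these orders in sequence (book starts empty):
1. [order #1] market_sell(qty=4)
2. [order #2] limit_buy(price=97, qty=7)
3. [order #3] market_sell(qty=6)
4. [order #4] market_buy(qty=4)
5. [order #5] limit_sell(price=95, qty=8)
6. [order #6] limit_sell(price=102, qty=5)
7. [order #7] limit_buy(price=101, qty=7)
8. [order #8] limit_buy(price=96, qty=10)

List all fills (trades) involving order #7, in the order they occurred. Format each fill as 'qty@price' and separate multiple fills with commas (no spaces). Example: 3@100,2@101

Answer: 7@95

Derivation:
After op 1 [order #1] market_sell(qty=4): fills=none; bids=[-] asks=[-]
After op 2 [order #2] limit_buy(price=97, qty=7): fills=none; bids=[#2:7@97] asks=[-]
After op 3 [order #3] market_sell(qty=6): fills=#2x#3:6@97; bids=[#2:1@97] asks=[-]
After op 4 [order #4] market_buy(qty=4): fills=none; bids=[#2:1@97] asks=[-]
After op 5 [order #5] limit_sell(price=95, qty=8): fills=#2x#5:1@97; bids=[-] asks=[#5:7@95]
After op 6 [order #6] limit_sell(price=102, qty=5): fills=none; bids=[-] asks=[#5:7@95 #6:5@102]
After op 7 [order #7] limit_buy(price=101, qty=7): fills=#7x#5:7@95; bids=[-] asks=[#6:5@102]
After op 8 [order #8] limit_buy(price=96, qty=10): fills=none; bids=[#8:10@96] asks=[#6:5@102]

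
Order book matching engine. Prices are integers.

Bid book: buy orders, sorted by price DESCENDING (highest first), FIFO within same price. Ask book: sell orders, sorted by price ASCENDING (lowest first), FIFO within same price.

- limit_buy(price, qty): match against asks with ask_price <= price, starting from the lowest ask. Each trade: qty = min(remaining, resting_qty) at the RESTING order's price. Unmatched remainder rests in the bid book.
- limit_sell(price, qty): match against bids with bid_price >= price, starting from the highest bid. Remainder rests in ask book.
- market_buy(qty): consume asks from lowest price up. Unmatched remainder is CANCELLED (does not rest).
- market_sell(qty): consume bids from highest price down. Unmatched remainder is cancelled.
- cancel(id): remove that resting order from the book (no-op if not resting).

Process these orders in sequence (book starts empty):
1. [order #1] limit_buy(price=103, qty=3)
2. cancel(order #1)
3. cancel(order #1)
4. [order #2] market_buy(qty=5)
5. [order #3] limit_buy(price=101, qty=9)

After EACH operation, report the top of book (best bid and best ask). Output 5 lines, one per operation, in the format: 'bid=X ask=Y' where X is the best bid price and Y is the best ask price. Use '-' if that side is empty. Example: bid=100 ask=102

Answer: bid=103 ask=-
bid=- ask=-
bid=- ask=-
bid=- ask=-
bid=101 ask=-

Derivation:
After op 1 [order #1] limit_buy(price=103, qty=3): fills=none; bids=[#1:3@103] asks=[-]
After op 2 cancel(order #1): fills=none; bids=[-] asks=[-]
After op 3 cancel(order #1): fills=none; bids=[-] asks=[-]
After op 4 [order #2] market_buy(qty=5): fills=none; bids=[-] asks=[-]
After op 5 [order #3] limit_buy(price=101, qty=9): fills=none; bids=[#3:9@101] asks=[-]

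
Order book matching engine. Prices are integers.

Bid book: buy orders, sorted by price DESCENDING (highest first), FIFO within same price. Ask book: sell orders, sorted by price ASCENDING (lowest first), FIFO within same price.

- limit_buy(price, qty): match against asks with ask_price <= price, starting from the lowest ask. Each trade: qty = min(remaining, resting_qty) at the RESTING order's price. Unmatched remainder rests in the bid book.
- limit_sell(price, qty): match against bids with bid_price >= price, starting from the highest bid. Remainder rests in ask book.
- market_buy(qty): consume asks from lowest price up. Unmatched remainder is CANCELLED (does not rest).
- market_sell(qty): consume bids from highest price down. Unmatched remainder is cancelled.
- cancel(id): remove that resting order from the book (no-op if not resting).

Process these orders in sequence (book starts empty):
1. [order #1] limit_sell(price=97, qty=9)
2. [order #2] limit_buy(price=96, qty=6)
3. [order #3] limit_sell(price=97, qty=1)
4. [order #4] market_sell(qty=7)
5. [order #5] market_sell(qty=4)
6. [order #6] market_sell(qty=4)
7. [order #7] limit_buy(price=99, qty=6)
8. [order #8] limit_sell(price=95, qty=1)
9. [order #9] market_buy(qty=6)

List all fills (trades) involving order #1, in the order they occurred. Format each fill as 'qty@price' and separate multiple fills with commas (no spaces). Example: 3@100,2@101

Answer: 6@97,3@97

Derivation:
After op 1 [order #1] limit_sell(price=97, qty=9): fills=none; bids=[-] asks=[#1:9@97]
After op 2 [order #2] limit_buy(price=96, qty=6): fills=none; bids=[#2:6@96] asks=[#1:9@97]
After op 3 [order #3] limit_sell(price=97, qty=1): fills=none; bids=[#2:6@96] asks=[#1:9@97 #3:1@97]
After op 4 [order #4] market_sell(qty=7): fills=#2x#4:6@96; bids=[-] asks=[#1:9@97 #3:1@97]
After op 5 [order #5] market_sell(qty=4): fills=none; bids=[-] asks=[#1:9@97 #3:1@97]
After op 6 [order #6] market_sell(qty=4): fills=none; bids=[-] asks=[#1:9@97 #3:1@97]
After op 7 [order #7] limit_buy(price=99, qty=6): fills=#7x#1:6@97; bids=[-] asks=[#1:3@97 #3:1@97]
After op 8 [order #8] limit_sell(price=95, qty=1): fills=none; bids=[-] asks=[#8:1@95 #1:3@97 #3:1@97]
After op 9 [order #9] market_buy(qty=6): fills=#9x#8:1@95 #9x#1:3@97 #9x#3:1@97; bids=[-] asks=[-]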